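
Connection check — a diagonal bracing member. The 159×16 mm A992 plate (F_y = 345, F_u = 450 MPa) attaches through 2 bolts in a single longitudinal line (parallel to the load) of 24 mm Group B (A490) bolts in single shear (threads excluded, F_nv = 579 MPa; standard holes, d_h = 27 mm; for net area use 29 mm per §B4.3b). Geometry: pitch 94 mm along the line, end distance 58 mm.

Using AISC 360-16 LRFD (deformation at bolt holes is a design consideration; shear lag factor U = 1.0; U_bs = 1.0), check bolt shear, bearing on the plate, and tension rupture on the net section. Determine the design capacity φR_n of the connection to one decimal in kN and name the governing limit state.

392.9 kN (bolt shear governs)

Bolt shear: A_b = π(24)²/4 = 452.39 mm². φR_n = 0.75 × 579 × 452.39 × 2 × 1 = 392.9 kN.
Bearing (16 mm plate, F_u = 450 MPa): end bolts L_c = 58 − 27/2 = 44.5, R_n = min(1.2×44.5×16×450, 2.4×24×16×450) = 384.48 kN/bolt; interior L_c = 94 − 27 = 67, R_n = 414.72 kN/bolt. φR_n = 0.75 × (1×384.48 + 1×414.72) = 599.4 kN.
Tension rupture (net): A_n = (159 − 1×29)×16 = 2080 mm² (U = 1.0, A_e = A_n). φR_n = 0.75 × 450 × 2080 = 702.0 kN.
Governing: min(392.9, 599.4, 702.0) = 392.9 kN → bolt shear.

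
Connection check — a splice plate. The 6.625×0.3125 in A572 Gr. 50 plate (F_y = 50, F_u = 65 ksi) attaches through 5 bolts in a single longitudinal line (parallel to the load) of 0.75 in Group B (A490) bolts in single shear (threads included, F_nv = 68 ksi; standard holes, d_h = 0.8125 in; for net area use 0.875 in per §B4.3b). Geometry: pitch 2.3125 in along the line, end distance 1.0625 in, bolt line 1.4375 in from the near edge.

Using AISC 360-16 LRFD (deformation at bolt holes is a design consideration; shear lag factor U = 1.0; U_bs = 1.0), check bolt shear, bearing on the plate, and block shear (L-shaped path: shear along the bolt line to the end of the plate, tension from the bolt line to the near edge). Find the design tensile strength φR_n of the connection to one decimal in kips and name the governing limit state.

73.5 kips (block shear governs)

Bolt shear: A_b = π(0.75)²/4 = 0.44179 in². φR_n = 0.75 × 68 × 0.44179 × 5 × 1 = 112.7 kips.
Bearing (0.3125 in plate, F_u = 65 ksi): end bolts L_c = 1.0625 − 0.8125/2 = 0.65625, R_n = min(1.2×0.65625×0.3125×65, 2.4×0.75×0.3125×65) = 15.996 kips/bolt; interior L_c = 2.3125 − 0.8125 = 1.5, R_n = 36.563 kips/bolt. φR_n = 0.75 × (1×15.996 + 4×36.563) = 121.7 kips.
Block shear: shear path 1×[1.0625+4×2.3125] = 1×10.3125 in, A_gv = 3.2227, A_nv = 1×(10.3125 − 4.5×0.875)×0.3125 = 1.9922 in²; tension to near edge: (1.4375 − 0.5×0.875)×0.3125 = 0.3125 in². R_n = min(0.6×65×1.9922, 0.6×50×3.2227) + 1.0×65×0.3125 = min(77.696, 96.681) + 20.313 = 98.009 kips. φR_n = 0.75 × 98.009 = 73.5 kips.
Governing: min(112.7, 121.7, 73.5) = 73.5 kips → block shear.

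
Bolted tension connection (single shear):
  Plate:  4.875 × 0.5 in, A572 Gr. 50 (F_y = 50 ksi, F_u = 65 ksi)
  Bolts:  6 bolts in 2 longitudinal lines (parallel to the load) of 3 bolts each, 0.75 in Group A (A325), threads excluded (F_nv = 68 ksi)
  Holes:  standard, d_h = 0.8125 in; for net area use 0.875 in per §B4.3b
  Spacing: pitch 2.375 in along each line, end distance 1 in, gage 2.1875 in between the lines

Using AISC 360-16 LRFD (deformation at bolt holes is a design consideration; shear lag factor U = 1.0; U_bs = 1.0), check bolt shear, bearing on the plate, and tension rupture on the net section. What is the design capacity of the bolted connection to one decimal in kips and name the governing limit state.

Bolt shear: A_b = π(0.75)²/4 = 0.44179 in². φR_n = 0.75 × 68 × 0.44179 × 6 × 1 = 135.2 kips.
Bearing (0.5 in plate, F_u = 65 ksi): end bolts L_c = 1 − 0.8125/2 = 0.59375, R_n = min(1.2×0.59375×0.5×65, 2.4×0.75×0.5×65) = 23.156 kips/bolt; interior L_c = 2.375 − 0.8125 = 1.5625, R_n = 58.5 kips/bolt. φR_n = 0.75 × (2×23.156 + 4×58.5) = 210.2 kips.
Tension rupture (net): A_n = (4.875 − 2×0.875)×0.5 = 1.5625 in² (U = 1.0, A_e = A_n). φR_n = 0.75 × 65 × 1.5625 = 76.2 kips.
Governing: min(135.2, 210.2, 76.2) = 76.2 kips → net-section rupture.

76.2 kips (net-section rupture governs)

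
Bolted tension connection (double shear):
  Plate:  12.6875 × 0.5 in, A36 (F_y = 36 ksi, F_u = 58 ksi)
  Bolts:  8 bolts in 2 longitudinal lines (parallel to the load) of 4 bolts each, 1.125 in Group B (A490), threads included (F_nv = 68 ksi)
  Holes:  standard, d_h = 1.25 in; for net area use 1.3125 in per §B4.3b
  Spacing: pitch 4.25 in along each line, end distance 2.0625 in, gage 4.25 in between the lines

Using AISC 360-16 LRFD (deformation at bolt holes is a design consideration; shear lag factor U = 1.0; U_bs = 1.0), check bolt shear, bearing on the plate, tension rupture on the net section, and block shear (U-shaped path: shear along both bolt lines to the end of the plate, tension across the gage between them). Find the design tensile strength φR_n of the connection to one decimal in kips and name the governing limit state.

218.9 kips (net-section rupture governs)

Bolt shear: A_b = π(1.125)²/4 = 0.99402 in². φR_n = 0.75 × 68 × 0.99402 × 8 × 2 = 811.1 kips.
Bearing (0.5 in plate, F_u = 58 ksi): end bolts L_c = 2.0625 − 1.25/2 = 1.4375, R_n = min(1.2×1.4375×0.5×58, 2.4×1.125×0.5×58) = 50.025 kips/bolt; interior L_c = 4.25 − 1.25 = 3, R_n = 78.3 kips/bolt. φR_n = 0.75 × (2×50.025 + 6×78.3) = 427.4 kips.
Tension rupture (net): A_n = (12.6875 − 2×1.3125)×0.5 = 5.0313 in² (U = 1.0, A_e = A_n). φR_n = 0.75 × 58 × 5.0313 = 218.9 kips.
Block shear: shear path 2×[2.0625+3×4.25] = 2×14.8125 in, A_gv = 14.813, A_nv = 2×(14.8125 − 3.5×1.3125)×0.5 = 10.219 in²; tension across gage: (4.25 − 1×1.3125)×0.5 = 1.4688 in². R_n = min(0.6×58×10.219, 0.6×36×14.813) + 1.0×58×1.4688 = min(355.62, 319.96) + 85.19 = 405.15 kips. φR_n = 0.75 × 405.15 = 303.9 kips.
Governing: min(811.1, 427.4, 218.9, 303.9) = 218.9 kips → net-section rupture.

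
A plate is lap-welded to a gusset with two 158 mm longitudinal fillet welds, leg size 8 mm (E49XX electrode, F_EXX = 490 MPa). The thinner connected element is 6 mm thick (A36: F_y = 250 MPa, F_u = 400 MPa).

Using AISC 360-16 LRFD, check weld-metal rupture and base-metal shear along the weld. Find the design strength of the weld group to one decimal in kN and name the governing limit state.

Weld metal: throat = 0.707×8 = 5.656 mm, L = 2×158 = 316 mm. φR_n = 0.75 × 0.6 × 490 × 5.656 × 316 = 394.1 kN.
Base metal shear (6 mm plate): yield φR_n = 1.0×0.6×250×6×316 = 284.4 kN; rupture φR_n = 0.75×0.6×400×6×316 = 341.3 kN; take 284.4 kN (yield).
Governing: min(394.1, 284.4) = 284.4 kN → base-metal shear.

284.4 kN (base-metal shear governs)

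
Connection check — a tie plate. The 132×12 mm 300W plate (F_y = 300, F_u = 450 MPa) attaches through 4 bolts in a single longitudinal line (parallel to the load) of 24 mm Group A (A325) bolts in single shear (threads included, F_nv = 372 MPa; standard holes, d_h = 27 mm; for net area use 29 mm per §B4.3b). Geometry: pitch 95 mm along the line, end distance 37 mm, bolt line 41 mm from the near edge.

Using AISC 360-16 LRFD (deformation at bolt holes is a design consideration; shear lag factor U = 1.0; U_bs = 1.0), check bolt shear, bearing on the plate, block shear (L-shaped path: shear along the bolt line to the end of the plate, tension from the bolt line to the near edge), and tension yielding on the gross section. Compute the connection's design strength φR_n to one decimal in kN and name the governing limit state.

427.7 kN (gross-section yield governs)

Bolt shear: A_b = π(24)²/4 = 452.39 mm². φR_n = 0.75 × 372 × 452.39 × 4 × 1 = 504.9 kN.
Bearing (12 mm plate, F_u = 450 MPa): end bolts L_c = 37 − 27/2 = 23.5, R_n = min(1.2×23.5×12×450, 2.4×24×12×450) = 152.28 kN/bolt; interior L_c = 95 − 27 = 68, R_n = 311.04 kN/bolt. φR_n = 0.75 × (1×152.28 + 3×311.04) = 814.1 kN.
Block shear: shear path 1×[37+3×95] = 1×322 mm, A_gv = 3864, A_nv = 1×(322 − 3.5×29)×12 = 2646 mm²; tension to near edge: (41 − 0.5×29)×12 = 318 mm². R_n = min(0.6×450×2646, 0.6×300×3864) + 1.0×450×318 = min(714.42, 695.52) + 143.1 = 838.62 kN. φR_n = 0.75 × 838.62 = 629.0 kN.
Tension yield (gross): A_g = 132×12 = 1584 mm². φR_n = 0.90 × 300 × 1584 = 427.7 kN.
Governing: min(504.9, 814.1, 629.0, 427.7) = 427.7 kN → gross-section yield.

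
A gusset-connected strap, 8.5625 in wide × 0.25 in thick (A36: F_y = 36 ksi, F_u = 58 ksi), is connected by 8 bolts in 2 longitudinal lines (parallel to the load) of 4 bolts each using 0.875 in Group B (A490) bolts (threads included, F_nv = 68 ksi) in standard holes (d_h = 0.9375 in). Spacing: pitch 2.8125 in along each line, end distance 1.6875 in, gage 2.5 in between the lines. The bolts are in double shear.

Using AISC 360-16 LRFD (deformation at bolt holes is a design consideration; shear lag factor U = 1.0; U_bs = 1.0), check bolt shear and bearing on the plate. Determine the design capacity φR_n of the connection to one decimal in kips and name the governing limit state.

168.8 kips (bearing governs)

Bolt shear: A_b = π(0.875)²/4 = 0.60132 in². φR_n = 0.75 × 68 × 0.60132 × 8 × 2 = 490.7 kips.
Bearing (0.25 in plate, F_u = 58 ksi): end bolts L_c = 1.6875 − 0.9375/2 = 1.21875, R_n = min(1.2×1.21875×0.25×58, 2.4×0.875×0.25×58) = 21.206 kips/bolt; interior L_c = 2.8125 − 0.9375 = 1.875, R_n = 30.45 kips/bolt. φR_n = 0.75 × (2×21.206 + 6×30.45) = 168.8 kips.
Governing: min(490.7, 168.8) = 168.8 kips → bearing.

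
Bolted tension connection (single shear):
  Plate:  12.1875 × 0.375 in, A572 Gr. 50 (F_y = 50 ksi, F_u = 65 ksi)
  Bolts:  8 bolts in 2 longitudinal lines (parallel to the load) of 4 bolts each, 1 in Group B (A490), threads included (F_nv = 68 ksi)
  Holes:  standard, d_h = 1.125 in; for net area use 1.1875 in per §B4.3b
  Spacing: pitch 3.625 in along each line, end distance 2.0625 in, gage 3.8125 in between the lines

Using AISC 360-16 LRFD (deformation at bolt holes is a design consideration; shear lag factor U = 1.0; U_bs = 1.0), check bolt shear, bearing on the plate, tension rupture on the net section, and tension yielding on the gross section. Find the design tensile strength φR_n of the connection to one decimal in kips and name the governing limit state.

Bolt shear: A_b = π(1)²/4 = 0.7854 in². φR_n = 0.75 × 68 × 0.7854 × 8 × 1 = 320.4 kips.
Bearing (0.375 in plate, F_u = 65 ksi): end bolts L_c = 2.0625 − 1.125/2 = 1.5, R_n = min(1.2×1.5×0.375×65, 2.4×1×0.375×65) = 43.875 kips/bolt; interior L_c = 3.625 − 1.125 = 2.5, R_n = 58.5 kips/bolt. φR_n = 0.75 × (2×43.875 + 6×58.5) = 329.1 kips.
Tension rupture (net): A_n = (12.1875 − 2×1.1875)×0.375 = 3.6797 in² (U = 1.0, A_e = A_n). φR_n = 0.75 × 65 × 3.6797 = 179.4 kips.
Tension yield (gross): A_g = 12.1875×0.375 = 4.5703 in². φR_n = 0.90 × 50 × 4.5703 = 205.7 kips.
Governing: min(320.4, 329.1, 179.4, 205.7) = 179.4 kips → net-section rupture.

179.4 kips (net-section rupture governs)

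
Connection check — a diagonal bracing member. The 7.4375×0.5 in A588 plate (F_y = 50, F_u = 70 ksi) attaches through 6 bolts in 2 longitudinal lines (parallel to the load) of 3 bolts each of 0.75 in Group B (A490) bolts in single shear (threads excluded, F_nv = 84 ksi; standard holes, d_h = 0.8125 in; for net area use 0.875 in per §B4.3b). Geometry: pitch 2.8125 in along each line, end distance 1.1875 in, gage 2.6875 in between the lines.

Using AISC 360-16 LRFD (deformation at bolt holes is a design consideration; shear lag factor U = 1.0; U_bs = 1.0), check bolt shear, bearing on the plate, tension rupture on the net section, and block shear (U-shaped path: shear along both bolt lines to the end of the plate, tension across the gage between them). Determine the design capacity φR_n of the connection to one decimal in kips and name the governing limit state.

149.3 kips (net-section rupture governs)

Bolt shear: A_b = π(0.75)²/4 = 0.44179 in². φR_n = 0.75 × 84 × 0.44179 × 6 × 1 = 167.0 kips.
Bearing (0.5 in plate, F_u = 70 ksi): end bolts L_c = 1.1875 − 0.8125/2 = 0.78125, R_n = min(1.2×0.78125×0.5×70, 2.4×0.75×0.5×70) = 32.813 kips/bolt; interior L_c = 2.8125 − 0.8125 = 2, R_n = 63 kips/bolt. φR_n = 0.75 × (2×32.813 + 4×63) = 238.2 kips.
Tension rupture (net): A_n = (7.4375 − 2×0.875)×0.5 = 2.8438 in² (U = 1.0, A_e = A_n). φR_n = 0.75 × 70 × 2.8438 = 149.3 kips.
Block shear: shear path 2×[1.1875+2×2.8125] = 2×6.8125 in, A_gv = 6.8125, A_nv = 2×(6.8125 − 2.5×0.875)×0.5 = 4.625 in²; tension across gage: (2.6875 − 1×0.875)×0.5 = 0.90625 in². R_n = min(0.6×70×4.625, 0.6×50×6.8125) + 1.0×70×0.90625 = min(194.25, 204.38) + 63.438 = 257.69 kips. φR_n = 0.75 × 257.69 = 193.3 kips.
Governing: min(167.0, 238.2, 149.3, 193.3) = 149.3 kips → net-section rupture.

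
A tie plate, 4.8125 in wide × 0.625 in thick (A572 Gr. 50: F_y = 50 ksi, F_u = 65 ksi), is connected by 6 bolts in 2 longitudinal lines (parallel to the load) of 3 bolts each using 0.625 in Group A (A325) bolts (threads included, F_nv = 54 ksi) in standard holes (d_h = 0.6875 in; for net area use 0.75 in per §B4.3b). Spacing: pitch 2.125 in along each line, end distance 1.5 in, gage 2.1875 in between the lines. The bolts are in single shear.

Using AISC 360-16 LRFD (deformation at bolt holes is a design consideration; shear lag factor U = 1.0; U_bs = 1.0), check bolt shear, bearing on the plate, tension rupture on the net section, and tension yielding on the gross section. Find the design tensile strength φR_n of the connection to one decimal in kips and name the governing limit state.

74.6 kips (bolt shear governs)

Bolt shear: A_b = π(0.625)²/4 = 0.3068 in². φR_n = 0.75 × 54 × 0.3068 × 6 × 1 = 74.6 kips.
Bearing (0.625 in plate, F_u = 65 ksi): end bolts L_c = 1.5 − 0.6875/2 = 1.15625, R_n = min(1.2×1.15625×0.625×65, 2.4×0.625×0.625×65) = 56.367 kips/bolt; interior L_c = 2.125 − 0.6875 = 1.4375, R_n = 60.938 kips/bolt. φR_n = 0.75 × (2×56.367 + 4×60.938) = 267.4 kips.
Tension rupture (net): A_n = (4.8125 − 2×0.75)×0.625 = 2.0703 in² (U = 1.0, A_e = A_n). φR_n = 0.75 × 65 × 2.0703 = 100.9 kips.
Tension yield (gross): A_g = 4.8125×0.625 = 3.0078 in². φR_n = 0.90 × 50 × 3.0078 = 135.4 kips.
Governing: min(74.6, 267.4, 100.9, 135.4) = 74.6 kips → bolt shear.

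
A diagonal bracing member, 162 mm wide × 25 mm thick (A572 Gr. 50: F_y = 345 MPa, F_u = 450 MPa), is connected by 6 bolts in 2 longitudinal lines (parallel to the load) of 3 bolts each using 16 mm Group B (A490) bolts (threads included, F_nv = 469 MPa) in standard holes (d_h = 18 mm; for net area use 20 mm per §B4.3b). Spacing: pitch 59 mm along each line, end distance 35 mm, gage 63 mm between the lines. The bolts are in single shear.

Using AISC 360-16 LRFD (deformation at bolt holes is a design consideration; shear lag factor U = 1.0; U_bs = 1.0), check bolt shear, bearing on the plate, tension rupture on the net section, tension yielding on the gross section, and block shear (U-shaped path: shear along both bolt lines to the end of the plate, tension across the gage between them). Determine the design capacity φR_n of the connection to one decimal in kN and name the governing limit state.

Bolt shear: A_b = π(16)²/4 = 201.06 mm². φR_n = 0.75 × 469 × 201.06 × 6 × 1 = 424.3 kN.
Bearing (25 mm plate, F_u = 450 MPa): end bolts L_c = 35 − 18/2 = 26, R_n = min(1.2×26×25×450, 2.4×16×25×450) = 351 kN/bolt; interior L_c = 59 − 18 = 41, R_n = 432 kN/bolt. φR_n = 0.75 × (2×351 + 4×432) = 1822.5 kN.
Tension rupture (net): A_n = (162 − 2×20)×25 = 3050 mm² (U = 1.0, A_e = A_n). φR_n = 0.75 × 450 × 3050 = 1029.4 kN.
Tension yield (gross): A_g = 162×25 = 4050 mm². φR_n = 0.90 × 345 × 4050 = 1257.5 kN.
Block shear: shear path 2×[35+2×59] = 2×153 mm, A_gv = 7650, A_nv = 2×(153 − 2.5×20)×25 = 5150 mm²; tension across gage: (63 − 1×20)×25 = 1075 mm². R_n = min(0.6×450×5150, 0.6×345×7650) + 1.0×450×1075 = min(1390.5, 1583.6) + 483.75 = 1874.3 kN. φR_n = 0.75 × 1874.3 = 1405.7 kN.
Governing: min(424.3, 1822.5, 1029.4, 1257.5, 1405.7) = 424.3 kN → bolt shear.

424.3 kN (bolt shear governs)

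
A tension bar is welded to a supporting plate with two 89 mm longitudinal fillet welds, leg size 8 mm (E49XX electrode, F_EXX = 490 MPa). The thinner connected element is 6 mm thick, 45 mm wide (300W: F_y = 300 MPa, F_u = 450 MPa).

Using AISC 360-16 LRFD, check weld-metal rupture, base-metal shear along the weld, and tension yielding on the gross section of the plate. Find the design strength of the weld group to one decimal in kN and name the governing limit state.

72.9 kN (gross-section yield governs)

Weld metal: throat = 0.707×8 = 5.656 mm, L = 2×89 = 178 mm. φR_n = 0.75 × 0.6 × 490 × 5.656 × 178 = 222.0 kN.
Base metal shear (6 mm plate): yield φR_n = 1.0×0.6×300×6×178 = 192.2 kN; rupture φR_n = 0.75×0.6×450×6×178 = 216.3 kN; take 192.2 kN (yield).
Tension yield (gross): A_g = 45×6 = 270 mm². φR_n = 0.90 × 300 × 270 = 72.9 kN.
Governing: min(222.0, 192.2, 72.9) = 72.9 kN → gross-section yield.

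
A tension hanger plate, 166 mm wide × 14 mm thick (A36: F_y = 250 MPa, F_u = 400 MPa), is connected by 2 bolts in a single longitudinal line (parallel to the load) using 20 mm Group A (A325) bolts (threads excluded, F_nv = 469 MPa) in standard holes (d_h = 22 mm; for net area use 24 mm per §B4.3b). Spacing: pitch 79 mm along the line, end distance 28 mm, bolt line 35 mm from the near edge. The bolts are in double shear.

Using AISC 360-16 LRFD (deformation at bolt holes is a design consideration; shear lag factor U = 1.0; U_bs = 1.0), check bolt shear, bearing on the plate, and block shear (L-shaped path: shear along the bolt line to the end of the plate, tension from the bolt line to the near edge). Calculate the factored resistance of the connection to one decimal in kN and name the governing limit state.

Bolt shear: A_b = π(20)²/4 = 314.16 mm². φR_n = 0.75 × 469 × 314.16 × 2 × 2 = 442.0 kN.
Bearing (14 mm plate, F_u = 400 MPa): end bolts L_c = 28 − 22/2 = 17, R_n = min(1.2×17×14×400, 2.4×20×14×400) = 114.24 kN/bolt; interior L_c = 79 − 22 = 57, R_n = 268.8 kN/bolt. φR_n = 0.75 × (1×114.24 + 1×268.8) = 287.3 kN.
Block shear: shear path 1×[28+1×79] = 1×107 mm, A_gv = 1498, A_nv = 1×(107 − 1.5×24)×14 = 994 mm²; tension to near edge: (35 − 0.5×24)×14 = 322 mm². R_n = min(0.6×400×994, 0.6×250×1498) + 1.0×400×322 = min(238.56, 224.7) + 128.8 = 353.5 kN. φR_n = 0.75 × 353.5 = 265.1 kN.
Governing: min(442.0, 287.3, 265.1) = 265.1 kN → block shear.

265.1 kN (block shear governs)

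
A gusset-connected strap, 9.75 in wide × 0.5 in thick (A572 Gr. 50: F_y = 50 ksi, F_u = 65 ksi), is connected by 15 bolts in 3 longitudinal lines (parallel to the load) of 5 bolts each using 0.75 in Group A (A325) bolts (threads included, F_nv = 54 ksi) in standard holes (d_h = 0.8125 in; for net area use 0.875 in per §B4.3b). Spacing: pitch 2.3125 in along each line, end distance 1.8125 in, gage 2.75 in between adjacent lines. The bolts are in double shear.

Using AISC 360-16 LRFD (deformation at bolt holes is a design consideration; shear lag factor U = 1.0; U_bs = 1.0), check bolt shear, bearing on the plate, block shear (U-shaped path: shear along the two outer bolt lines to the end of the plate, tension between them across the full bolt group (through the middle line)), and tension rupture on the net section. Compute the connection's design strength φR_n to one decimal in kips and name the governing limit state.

173.7 kips (net-section rupture governs)

Bolt shear: A_b = π(0.75)²/4 = 0.44179 in². φR_n = 0.75 × 54 × 0.44179 × 15 × 2 = 536.8 kips.
Bearing (0.5 in plate, F_u = 65 ksi): end bolts L_c = 1.8125 − 0.8125/2 = 1.40625, R_n = min(1.2×1.40625×0.5×65, 2.4×0.75×0.5×65) = 54.844 kips/bolt; interior L_c = 2.3125 − 0.8125 = 1.5, R_n = 58.5 kips/bolt. φR_n = 0.75 × (3×54.844 + 12×58.5) = 649.9 kips.
Block shear: shear path 2×[1.8125+4×2.3125] = 2×11.0625 in, A_gv = 11.063, A_nv = 2×(11.0625 − 4.5×0.875)×0.5 = 7.125 in²; tension across gage: (5.5 − 2×0.875)×0.5 = 1.875 in². R_n = min(0.6×65×7.125, 0.6×50×11.063) + 1.0×65×1.875 = min(277.88, 331.89) + 121.88 = 399.76 kips. φR_n = 0.75 × 399.76 = 299.8 kips.
Tension rupture (net): A_n = (9.75 − 3×0.875)×0.5 = 3.5625 in² (U = 1.0, A_e = A_n). φR_n = 0.75 × 65 × 3.5625 = 173.7 kips.
Governing: min(536.8, 649.9, 299.8, 173.7) = 173.7 kips → net-section rupture.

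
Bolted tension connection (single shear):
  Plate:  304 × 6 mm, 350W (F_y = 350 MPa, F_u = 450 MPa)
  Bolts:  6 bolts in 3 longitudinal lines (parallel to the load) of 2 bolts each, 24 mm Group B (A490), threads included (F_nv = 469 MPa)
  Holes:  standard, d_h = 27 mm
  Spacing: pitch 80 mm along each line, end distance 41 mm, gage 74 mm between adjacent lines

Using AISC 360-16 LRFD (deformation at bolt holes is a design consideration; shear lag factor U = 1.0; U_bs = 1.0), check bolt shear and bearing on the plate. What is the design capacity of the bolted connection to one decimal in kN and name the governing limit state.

550.4 kN (bearing governs)

Bolt shear: A_b = π(24)²/4 = 452.39 mm². φR_n = 0.75 × 469 × 452.39 × 6 × 1 = 954.8 kN.
Bearing (6 mm plate, F_u = 450 MPa): end bolts L_c = 41 − 27/2 = 27.5, R_n = min(1.2×27.5×6×450, 2.4×24×6×450) = 89.1 kN/bolt; interior L_c = 80 − 27 = 53, R_n = 155.52 kN/bolt. φR_n = 0.75 × (3×89.1 + 3×155.52) = 550.4 kN.
Governing: min(954.8, 550.4) = 550.4 kN → bearing.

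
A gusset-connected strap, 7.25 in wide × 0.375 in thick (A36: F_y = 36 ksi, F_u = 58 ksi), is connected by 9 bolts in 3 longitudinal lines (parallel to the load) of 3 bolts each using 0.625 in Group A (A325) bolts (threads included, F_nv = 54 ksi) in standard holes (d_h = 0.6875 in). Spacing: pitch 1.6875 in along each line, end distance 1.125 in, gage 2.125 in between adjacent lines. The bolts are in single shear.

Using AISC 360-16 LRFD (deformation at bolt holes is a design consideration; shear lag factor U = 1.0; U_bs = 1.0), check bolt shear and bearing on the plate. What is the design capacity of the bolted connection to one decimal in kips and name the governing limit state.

Bolt shear: A_b = π(0.625)²/4 = 0.3068 in². φR_n = 0.75 × 54 × 0.3068 × 9 × 1 = 111.8 kips.
Bearing (0.375 in plate, F_u = 58 ksi): end bolts L_c = 1.125 − 0.6875/2 = 0.78125, R_n = min(1.2×0.78125×0.375×58, 2.4×0.625×0.375×58) = 20.391 kips/bolt; interior L_c = 1.6875 − 0.6875 = 1, R_n = 26.1 kips/bolt. φR_n = 0.75 × (3×20.391 + 6×26.1) = 163.3 kips.
Governing: min(111.8, 163.3) = 111.8 kips → bolt shear.

111.8 kips (bolt shear governs)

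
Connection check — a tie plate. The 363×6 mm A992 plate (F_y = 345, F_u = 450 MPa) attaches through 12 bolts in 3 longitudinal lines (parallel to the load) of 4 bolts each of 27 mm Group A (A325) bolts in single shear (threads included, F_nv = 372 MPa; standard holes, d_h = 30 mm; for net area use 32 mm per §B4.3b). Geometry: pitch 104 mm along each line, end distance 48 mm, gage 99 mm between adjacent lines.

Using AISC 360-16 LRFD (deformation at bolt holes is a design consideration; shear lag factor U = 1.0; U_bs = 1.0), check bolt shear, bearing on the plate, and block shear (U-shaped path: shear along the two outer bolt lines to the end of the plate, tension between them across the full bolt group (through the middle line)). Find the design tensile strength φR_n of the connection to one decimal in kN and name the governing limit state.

874.0 kN (block shear governs)

Bolt shear: A_b = π(27)²/4 = 572.56 mm². φR_n = 0.75 × 372 × 572.56 × 12 × 1 = 1916.9 kN.
Bearing (6 mm plate, F_u = 450 MPa): end bolts L_c = 48 − 30/2 = 33, R_n = min(1.2×33×6×450, 2.4×27×6×450) = 106.92 kN/bolt; interior L_c = 104 − 30 = 74, R_n = 174.96 kN/bolt. φR_n = 0.75 × (3×106.92 + 9×174.96) = 1421.6 kN.
Block shear: shear path 2×[48+3×104] = 2×360 mm, A_gv = 4320, A_nv = 2×(360 − 3.5×32)×6 = 2976 mm²; tension across gage: (198 − 2×32)×6 = 804 mm². R_n = min(0.6×450×2976, 0.6×345×4320) + 1.0×450×804 = min(803.52, 894.24) + 361.8 = 1165.3 kN. φR_n = 0.75 × 1165.3 = 874.0 kN.
Governing: min(1916.9, 1421.6, 874.0) = 874.0 kN → block shear.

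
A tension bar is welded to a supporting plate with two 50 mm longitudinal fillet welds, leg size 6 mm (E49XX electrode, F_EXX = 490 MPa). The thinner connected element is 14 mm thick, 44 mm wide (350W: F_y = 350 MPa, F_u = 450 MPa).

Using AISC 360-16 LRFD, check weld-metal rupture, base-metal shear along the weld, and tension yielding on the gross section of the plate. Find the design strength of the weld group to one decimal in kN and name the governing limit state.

93.5 kN (weld metal governs)

Weld metal: throat = 0.707×6 = 4.242 mm, L = 2×50 = 100 mm. φR_n = 0.75 × 0.6 × 490 × 4.242 × 100 = 93.5 kN.
Base metal shear (14 mm plate): yield φR_n = 1.0×0.6×350×14×100 = 294.0 kN; rupture φR_n = 0.75×0.6×450×14×100 = 283.5 kN; take 283.5 kN (rupture).
Tension yield (gross): A_g = 44×14 = 616 mm². φR_n = 0.90 × 350 × 616 = 194.0 kN.
Governing: min(93.5, 283.5, 194.0) = 93.5 kN → weld metal.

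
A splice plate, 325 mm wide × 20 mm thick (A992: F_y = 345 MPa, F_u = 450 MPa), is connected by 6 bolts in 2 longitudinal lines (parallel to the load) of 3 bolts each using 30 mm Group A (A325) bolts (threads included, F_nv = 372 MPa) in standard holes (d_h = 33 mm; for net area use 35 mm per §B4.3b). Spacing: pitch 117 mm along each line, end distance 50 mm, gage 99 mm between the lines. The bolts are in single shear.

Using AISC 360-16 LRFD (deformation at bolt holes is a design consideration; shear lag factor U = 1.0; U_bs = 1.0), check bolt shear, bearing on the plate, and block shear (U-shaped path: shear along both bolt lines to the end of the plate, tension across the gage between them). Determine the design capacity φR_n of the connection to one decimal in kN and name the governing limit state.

1183.3 kN (bolt shear governs)

Bolt shear: A_b = π(30)²/4 = 706.86 mm². φR_n = 0.75 × 372 × 706.86 × 6 × 1 = 1183.3 kN.
Bearing (20 mm plate, F_u = 450 MPa): end bolts L_c = 50 − 33/2 = 33.5, R_n = min(1.2×33.5×20×450, 2.4×30×20×450) = 361.8 kN/bolt; interior L_c = 117 − 33 = 84, R_n = 648 kN/bolt. φR_n = 0.75 × (2×361.8 + 4×648) = 2486.7 kN.
Block shear: shear path 2×[50+2×117] = 2×284 mm, A_gv = 11360, A_nv = 2×(284 − 2.5×35)×20 = 7860 mm²; tension across gage: (99 − 1×35)×20 = 1280 mm². R_n = min(0.6×450×7860, 0.6×345×11360) + 1.0×450×1280 = min(2122.2, 2351.5) + 576 = 2698.2 kN. φR_n = 0.75 × 2698.2 = 2023.7 kN.
Governing: min(1183.3, 2486.7, 2023.7) = 1183.3 kN → bolt shear.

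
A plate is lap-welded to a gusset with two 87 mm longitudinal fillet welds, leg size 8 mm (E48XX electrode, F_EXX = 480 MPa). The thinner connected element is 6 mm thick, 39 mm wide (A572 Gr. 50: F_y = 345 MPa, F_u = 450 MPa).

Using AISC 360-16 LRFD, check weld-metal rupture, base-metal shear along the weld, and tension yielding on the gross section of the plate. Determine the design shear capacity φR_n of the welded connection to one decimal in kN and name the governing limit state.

Weld metal: throat = 0.707×8 = 5.656 mm, L = 2×87 = 174 mm. φR_n = 0.75 × 0.6 × 480 × 5.656 × 174 = 212.6 kN.
Base metal shear (6 mm plate): yield φR_n = 1.0×0.6×345×6×174 = 216.1 kN; rupture φR_n = 0.75×0.6×450×6×174 = 211.4 kN; take 211.4 kN (rupture).
Tension yield (gross): A_g = 39×6 = 234 mm². φR_n = 0.90 × 345 × 234 = 72.7 kN.
Governing: min(212.6, 211.4, 72.7) = 72.7 kN → gross-section yield.

72.7 kN (gross-section yield governs)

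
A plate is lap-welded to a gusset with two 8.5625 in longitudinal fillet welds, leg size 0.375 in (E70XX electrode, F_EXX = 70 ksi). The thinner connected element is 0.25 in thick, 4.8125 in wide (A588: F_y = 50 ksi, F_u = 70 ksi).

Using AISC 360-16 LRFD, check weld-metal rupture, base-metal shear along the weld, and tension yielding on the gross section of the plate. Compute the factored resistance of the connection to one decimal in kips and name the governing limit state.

Weld metal: throat = 0.707×0.375 = 0.26513 in, L = 2×8.5625 = 17.125 in. φR_n = 0.75 × 0.6 × 70 × 0.26513 × 17.125 = 143.0 kips.
Base metal shear (0.25 in plate): yield φR_n = 1.0×0.6×50×0.25×17.125 = 128.4 kips; rupture φR_n = 0.75×0.6×70×0.25×17.125 = 134.9 kips; take 128.4 kips (yield).
Tension yield (gross): A_g = 4.8125×0.25 = 1.2031 in². φR_n = 0.90 × 50 × 1.2031 = 54.1 kips.
Governing: min(143.0, 128.4, 54.1) = 54.1 kips → gross-section yield.

54.1 kips (gross-section yield governs)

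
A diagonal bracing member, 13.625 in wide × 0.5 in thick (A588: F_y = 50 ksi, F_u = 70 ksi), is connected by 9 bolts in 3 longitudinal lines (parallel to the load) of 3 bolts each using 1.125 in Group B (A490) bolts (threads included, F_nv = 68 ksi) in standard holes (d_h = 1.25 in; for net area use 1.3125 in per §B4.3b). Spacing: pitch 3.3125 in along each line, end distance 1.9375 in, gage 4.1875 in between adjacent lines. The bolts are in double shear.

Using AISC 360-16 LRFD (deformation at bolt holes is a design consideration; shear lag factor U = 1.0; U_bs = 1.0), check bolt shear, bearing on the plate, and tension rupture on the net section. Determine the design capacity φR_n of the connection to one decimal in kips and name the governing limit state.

254.3 kips (net-section rupture governs)

Bolt shear: A_b = π(1.125)²/4 = 0.99402 in². φR_n = 0.75 × 68 × 0.99402 × 9 × 2 = 912.5 kips.
Bearing (0.5 in plate, F_u = 70 ksi): end bolts L_c = 1.9375 − 1.25/2 = 1.3125, R_n = min(1.2×1.3125×0.5×70, 2.4×1.125×0.5×70) = 55.125 kips/bolt; interior L_c = 3.3125 − 1.25 = 2.0625, R_n = 86.625 kips/bolt. φR_n = 0.75 × (3×55.125 + 6×86.625) = 513.8 kips.
Tension rupture (net): A_n = (13.625 − 3×1.3125)×0.5 = 4.8438 in² (U = 1.0, A_e = A_n). φR_n = 0.75 × 70 × 4.8438 = 254.3 kips.
Governing: min(912.5, 513.8, 254.3) = 254.3 kips → net-section rupture.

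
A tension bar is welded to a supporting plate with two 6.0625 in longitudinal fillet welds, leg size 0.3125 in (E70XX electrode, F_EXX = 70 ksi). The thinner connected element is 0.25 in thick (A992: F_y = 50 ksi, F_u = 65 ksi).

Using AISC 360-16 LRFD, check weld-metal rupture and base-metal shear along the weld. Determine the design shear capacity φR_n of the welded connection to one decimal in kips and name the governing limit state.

Weld metal: throat = 0.707×0.3125 = 0.22094 in, L = 2×6.0625 = 12.125 in. φR_n = 0.75 × 0.6 × 70 × 0.22094 × 12.125 = 84.4 kips.
Base metal shear (0.25 in plate): yield φR_n = 1.0×0.6×50×0.25×12.125 = 90.9 kips; rupture φR_n = 0.75×0.6×65×0.25×12.125 = 88.7 kips; take 88.7 kips (rupture).
Governing: min(84.4, 88.7) = 84.4 kips → weld metal.

84.4 kips (weld metal governs)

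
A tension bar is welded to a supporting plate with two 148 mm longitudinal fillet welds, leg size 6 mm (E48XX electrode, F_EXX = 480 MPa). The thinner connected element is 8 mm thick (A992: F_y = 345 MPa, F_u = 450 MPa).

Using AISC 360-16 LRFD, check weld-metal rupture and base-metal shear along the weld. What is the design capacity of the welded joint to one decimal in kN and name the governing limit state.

271.2 kN (weld metal governs)

Weld metal: throat = 0.707×6 = 4.242 mm, L = 2×148 = 296 mm. φR_n = 0.75 × 0.6 × 480 × 4.242 × 296 = 271.2 kN.
Base metal shear (8 mm plate): yield φR_n = 1.0×0.6×345×8×296 = 490.2 kN; rupture φR_n = 0.75×0.6×450×8×296 = 479.5 kN; take 479.5 kN (rupture).
Governing: min(271.2, 479.5) = 271.2 kN → weld metal.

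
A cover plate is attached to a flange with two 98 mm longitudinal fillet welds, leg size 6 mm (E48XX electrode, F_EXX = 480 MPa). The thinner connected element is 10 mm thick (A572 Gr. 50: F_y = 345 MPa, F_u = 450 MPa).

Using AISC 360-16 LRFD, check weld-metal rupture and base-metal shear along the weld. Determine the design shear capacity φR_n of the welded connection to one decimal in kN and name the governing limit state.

Weld metal: throat = 0.707×6 = 4.242 mm, L = 2×98 = 196 mm. φR_n = 0.75 × 0.6 × 480 × 4.242 × 196 = 179.6 kN.
Base metal shear (10 mm plate): yield φR_n = 1.0×0.6×345×10×196 = 405.7 kN; rupture φR_n = 0.75×0.6×450×10×196 = 396.9 kN; take 396.9 kN (rupture).
Governing: min(179.6, 396.9) = 179.6 kN → weld metal.

179.6 kN (weld metal governs)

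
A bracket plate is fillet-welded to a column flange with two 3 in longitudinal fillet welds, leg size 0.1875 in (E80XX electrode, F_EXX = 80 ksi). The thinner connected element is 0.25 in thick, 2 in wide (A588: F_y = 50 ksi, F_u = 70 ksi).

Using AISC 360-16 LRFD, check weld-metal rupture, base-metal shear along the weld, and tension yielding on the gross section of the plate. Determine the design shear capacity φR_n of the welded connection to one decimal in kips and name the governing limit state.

22.5 kips (gross-section yield governs)

Weld metal: throat = 0.707×0.1875 = 0.13256 in, L = 2×3 = 6 in. φR_n = 0.75 × 0.6 × 80 × 0.13256 × 6 = 28.6 kips.
Base metal shear (0.25 in plate): yield φR_n = 1.0×0.6×50×0.25×6 = 45.0 kips; rupture φR_n = 0.75×0.6×70×0.25×6 = 47.3 kips; take 45.0 kips (yield).
Tension yield (gross): A_g = 2×0.25 = 0.5 in². φR_n = 0.90 × 50 × 0.5 = 22.5 kips.
Governing: min(28.6, 45.0, 22.5) = 22.5 kips → gross-section yield.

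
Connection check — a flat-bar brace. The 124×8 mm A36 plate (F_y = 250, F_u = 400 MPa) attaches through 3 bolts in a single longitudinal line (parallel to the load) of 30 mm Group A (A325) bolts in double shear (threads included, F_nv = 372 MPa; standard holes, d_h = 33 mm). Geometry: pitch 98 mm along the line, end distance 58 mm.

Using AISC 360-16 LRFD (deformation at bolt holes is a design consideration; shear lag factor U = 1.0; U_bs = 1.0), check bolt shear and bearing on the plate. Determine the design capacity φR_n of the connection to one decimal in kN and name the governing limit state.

Bolt shear: A_b = π(30)²/4 = 706.86 mm². φR_n = 0.75 × 372 × 706.86 × 3 × 2 = 1183.3 kN.
Bearing (8 mm plate, F_u = 400 MPa): end bolts L_c = 58 − 33/2 = 41.5, R_n = min(1.2×41.5×8×400, 2.4×30×8×400) = 159.36 kN/bolt; interior L_c = 98 − 33 = 65, R_n = 230.4 kN/bolt. φR_n = 0.75 × (1×159.36 + 2×230.4) = 465.1 kN.
Governing: min(1183.3, 465.1) = 465.1 kN → bearing.

465.1 kN (bearing governs)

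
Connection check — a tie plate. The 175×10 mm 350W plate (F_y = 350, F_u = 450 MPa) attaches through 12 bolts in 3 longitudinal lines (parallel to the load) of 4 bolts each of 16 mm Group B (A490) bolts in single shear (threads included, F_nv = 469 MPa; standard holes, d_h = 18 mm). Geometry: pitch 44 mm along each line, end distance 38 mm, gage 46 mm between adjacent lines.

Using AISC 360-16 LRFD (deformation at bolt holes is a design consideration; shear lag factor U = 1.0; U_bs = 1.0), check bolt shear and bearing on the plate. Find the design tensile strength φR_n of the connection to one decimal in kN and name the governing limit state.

Bolt shear: A_b = π(16)²/4 = 201.06 mm². φR_n = 0.75 × 469 × 201.06 × 12 × 1 = 848.7 kN.
Bearing (10 mm plate, F_u = 450 MPa): end bolts L_c = 38 − 18/2 = 29, R_n = min(1.2×29×10×450, 2.4×16×10×450) = 156.6 kN/bolt; interior L_c = 44 − 18 = 26, R_n = 140.4 kN/bolt. φR_n = 0.75 × (3×156.6 + 9×140.4) = 1300.1 kN.
Governing: min(848.7, 1300.1) = 848.7 kN → bolt shear.

848.7 kN (bolt shear governs)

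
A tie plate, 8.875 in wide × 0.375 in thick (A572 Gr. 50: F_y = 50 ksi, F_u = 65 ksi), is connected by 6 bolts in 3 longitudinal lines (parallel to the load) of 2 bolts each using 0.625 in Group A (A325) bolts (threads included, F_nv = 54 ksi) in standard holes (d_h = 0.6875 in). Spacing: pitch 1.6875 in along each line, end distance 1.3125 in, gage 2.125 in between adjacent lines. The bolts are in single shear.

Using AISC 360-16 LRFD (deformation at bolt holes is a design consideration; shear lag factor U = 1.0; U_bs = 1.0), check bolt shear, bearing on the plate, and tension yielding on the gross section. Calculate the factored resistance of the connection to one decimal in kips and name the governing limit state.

Bolt shear: A_b = π(0.625)²/4 = 0.3068 in². φR_n = 0.75 × 54 × 0.3068 × 6 × 1 = 74.6 kips.
Bearing (0.375 in plate, F_u = 65 ksi): end bolts L_c = 1.3125 − 0.6875/2 = 0.96875, R_n = min(1.2×0.96875×0.375×65, 2.4×0.625×0.375×65) = 28.336 kips/bolt; interior L_c = 1.6875 − 0.6875 = 1, R_n = 29.25 kips/bolt. φR_n = 0.75 × (3×28.336 + 3×29.25) = 129.6 kips.
Tension yield (gross): A_g = 8.875×0.375 = 3.3281 in². φR_n = 0.90 × 50 × 3.3281 = 149.8 kips.
Governing: min(74.6, 129.6, 149.8) = 74.6 kips → bolt shear.

74.6 kips (bolt shear governs)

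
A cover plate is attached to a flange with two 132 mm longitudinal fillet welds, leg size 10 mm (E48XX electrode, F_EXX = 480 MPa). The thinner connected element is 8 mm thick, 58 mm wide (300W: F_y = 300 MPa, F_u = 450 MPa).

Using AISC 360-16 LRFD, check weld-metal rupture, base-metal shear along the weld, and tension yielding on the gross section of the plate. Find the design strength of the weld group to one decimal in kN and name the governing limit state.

Weld metal: throat = 0.707×10 = 7.07 mm, L = 2×132 = 264 mm. φR_n = 0.75 × 0.6 × 480 × 7.07 × 264 = 403.2 kN.
Base metal shear (8 mm plate): yield φR_n = 1.0×0.6×300×8×264 = 380.2 kN; rupture φR_n = 0.75×0.6×450×8×264 = 427.7 kN; take 380.2 kN (yield).
Tension yield (gross): A_g = 58×8 = 464 mm². φR_n = 0.90 × 300 × 464 = 125.3 kN.
Governing: min(403.2, 380.2, 125.3) = 125.3 kN → gross-section yield.

125.3 kN (gross-section yield governs)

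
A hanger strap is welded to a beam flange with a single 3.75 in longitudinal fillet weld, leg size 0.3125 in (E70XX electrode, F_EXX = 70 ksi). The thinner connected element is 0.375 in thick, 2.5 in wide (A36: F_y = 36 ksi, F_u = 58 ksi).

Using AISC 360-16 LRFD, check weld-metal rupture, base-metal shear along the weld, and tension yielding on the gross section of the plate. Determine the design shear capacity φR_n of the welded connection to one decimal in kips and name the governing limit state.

26.1 kips (weld metal governs)

Weld metal: throat = 0.707×0.3125 = 0.22094 in, L = 3.75 in. φR_n = 0.75 × 0.6 × 70 × 0.22094 × 3.75 = 26.1 kips.
Base metal shear (0.375 in plate): yield φR_n = 1.0×0.6×36×0.375×3.75 = 30.4 kips; rupture φR_n = 0.75×0.6×58×0.375×3.75 = 36.7 kips; take 30.4 kips (yield).
Tension yield (gross): A_g = 2.5×0.375 = 0.9375 in². φR_n = 0.90 × 36 × 0.9375 = 30.4 kips.
Governing: min(26.1, 30.4, 30.4) = 26.1 kips → weld metal.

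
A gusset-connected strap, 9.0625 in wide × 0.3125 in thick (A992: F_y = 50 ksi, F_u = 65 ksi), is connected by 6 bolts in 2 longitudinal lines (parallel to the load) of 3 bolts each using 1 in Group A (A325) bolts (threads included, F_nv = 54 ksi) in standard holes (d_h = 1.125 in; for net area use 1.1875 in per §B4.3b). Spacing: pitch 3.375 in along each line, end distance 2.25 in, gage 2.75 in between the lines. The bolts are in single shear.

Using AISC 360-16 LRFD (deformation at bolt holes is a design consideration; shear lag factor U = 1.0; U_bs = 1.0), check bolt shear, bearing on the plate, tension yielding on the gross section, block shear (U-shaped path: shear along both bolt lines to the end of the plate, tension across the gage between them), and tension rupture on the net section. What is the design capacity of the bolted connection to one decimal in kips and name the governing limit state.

Bolt shear: A_b = π(1)²/4 = 0.7854 in². φR_n = 0.75 × 54 × 0.7854 × 6 × 1 = 190.9 kips.
Bearing (0.3125 in plate, F_u = 65 ksi): end bolts L_c = 2.25 − 1.125/2 = 1.6875, R_n = min(1.2×1.6875×0.3125×65, 2.4×1×0.3125×65) = 41.133 kips/bolt; interior L_c = 3.375 − 1.125 = 2.25, R_n = 48.75 kips/bolt. φR_n = 0.75 × (2×41.133 + 4×48.75) = 207.9 kips.
Tension yield (gross): A_g = 9.0625×0.3125 = 2.832 in². φR_n = 0.90 × 50 × 2.832 = 127.4 kips.
Block shear: shear path 2×[2.25+2×3.375] = 2×9 in, A_gv = 5.625, A_nv = 2×(9 − 2.5×1.1875)×0.3125 = 3.7695 in²; tension across gage: (2.75 − 1×1.1875)×0.3125 = 0.48828 in². R_n = min(0.6×65×3.7695, 0.6×50×5.625) + 1.0×65×0.48828 = min(147.01, 168.75) + 31.738 = 178.75 kips. φR_n = 0.75 × 178.75 = 134.1 kips.
Tension rupture (net): A_n = (9.0625 − 2×1.1875)×0.3125 = 2.0898 in² (U = 1.0, A_e = A_n). φR_n = 0.75 × 65 × 2.0898 = 101.9 kips.
Governing: min(190.9, 207.9, 127.4, 134.1, 101.9) = 101.9 kips → net-section rupture.

101.9 kips (net-section rupture governs)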